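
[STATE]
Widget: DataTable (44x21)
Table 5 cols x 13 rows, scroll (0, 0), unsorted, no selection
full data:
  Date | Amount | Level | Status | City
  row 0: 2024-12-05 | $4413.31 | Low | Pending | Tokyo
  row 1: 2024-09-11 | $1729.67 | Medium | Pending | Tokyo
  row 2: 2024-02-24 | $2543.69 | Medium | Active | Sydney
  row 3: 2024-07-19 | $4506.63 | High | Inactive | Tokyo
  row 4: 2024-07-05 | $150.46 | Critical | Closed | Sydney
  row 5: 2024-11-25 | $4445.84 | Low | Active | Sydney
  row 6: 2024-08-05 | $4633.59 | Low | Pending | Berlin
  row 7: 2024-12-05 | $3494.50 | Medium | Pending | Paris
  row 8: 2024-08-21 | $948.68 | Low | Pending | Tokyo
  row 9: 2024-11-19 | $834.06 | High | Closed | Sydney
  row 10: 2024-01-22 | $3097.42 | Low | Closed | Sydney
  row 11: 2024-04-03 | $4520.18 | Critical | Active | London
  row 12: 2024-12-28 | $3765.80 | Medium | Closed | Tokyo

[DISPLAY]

Date      │Amount  │Level   │Status  │City  
──────────┼────────┼────────┼────────┼──────
2024-12-05│$4413.31│Low     │Pending │Tokyo 
2024-09-11│$1729.67│Medium  │Pending │Tokyo 
2024-02-24│$2543.69│Medium  │Active  │Sydney
2024-07-19│$4506.63│High    │Inactive│Tokyo 
2024-07-05│$150.46 │Critical│Closed  │Sydney
2024-11-25│$4445.84│Low     │Active  │Sydney
2024-08-05│$4633.59│Low     │Pending │Berlin
2024-12-05│$3494.50│Medium  │Pending │Paris 
2024-08-21│$948.68 │Low     │Pending │Tokyo 
2024-11-19│$834.06 │High    │Closed  │Sydney
2024-01-22│$3097.42│Low     │Closed  │Sydney
2024-04-03│$4520.18│Critical│Active  │London
2024-12-28│$3765.80│Medium  │Closed  │Tokyo 
                                            
                                            
                                            
                                            
                                            
                                            


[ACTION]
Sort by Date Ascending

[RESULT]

Date     ▲│Amount  │Level   │Status  │City  
──────────┼────────┼────────┼────────┼──────
2024-01-22│$3097.42│Low     │Closed  │Sydney
2024-02-24│$2543.69│Medium  │Active  │Sydney
2024-04-03│$4520.18│Critical│Active  │London
2024-07-05│$150.46 │Critical│Closed  │Sydney
2024-07-19│$4506.63│High    │Inactive│Tokyo 
2024-08-05│$4633.59│Low     │Pending │Berlin
2024-08-21│$948.68 │Low     │Pending │Tokyo 
2024-09-11│$1729.67│Medium  │Pending │Tokyo 
2024-11-19│$834.06 │High    │Closed  │Sydney
2024-11-25│$4445.84│Low     │Active  │Sydney
2024-12-05│$4413.31│Low     │Pending │Tokyo 
2024-12-05│$3494.50│Medium  │Pending │Paris 
2024-12-28│$3765.80│Medium  │Closed  │Tokyo 
                                            
                                            
                                            
                                            
                                            
                                            


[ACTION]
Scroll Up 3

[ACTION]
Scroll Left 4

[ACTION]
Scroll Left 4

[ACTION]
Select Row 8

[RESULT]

Date     ▲│Amount  │Level   │Status  │City  
──────────┼────────┼────────┼────────┼──────
2024-01-22│$3097.42│Low     │Closed  │Sydney
2024-02-24│$2543.69│Medium  │Active  │Sydney
2024-04-03│$4520.18│Critical│Active  │London
2024-07-05│$150.46 │Critical│Closed  │Sydney
2024-07-19│$4506.63│High    │Inactive│Tokyo 
2024-08-05│$4633.59│Low     │Pending │Berlin
2024-08-21│$948.68 │Low     │Pending │Tokyo 
2024-09-11│$1729.67│Medium  │Pending │Tokyo 
>024-11-19│$834.06 │High    │Closed  │Sydney
2024-11-25│$4445.84│Low     │Active  │Sydney
2024-12-05│$4413.31│Low     │Pending │Tokyo 
2024-12-05│$3494.50│Medium  │Pending │Paris 
2024-12-28│$3765.80│Medium  │Closed  │Tokyo 
                                            
                                            
                                            
                                            
                                            
                                            


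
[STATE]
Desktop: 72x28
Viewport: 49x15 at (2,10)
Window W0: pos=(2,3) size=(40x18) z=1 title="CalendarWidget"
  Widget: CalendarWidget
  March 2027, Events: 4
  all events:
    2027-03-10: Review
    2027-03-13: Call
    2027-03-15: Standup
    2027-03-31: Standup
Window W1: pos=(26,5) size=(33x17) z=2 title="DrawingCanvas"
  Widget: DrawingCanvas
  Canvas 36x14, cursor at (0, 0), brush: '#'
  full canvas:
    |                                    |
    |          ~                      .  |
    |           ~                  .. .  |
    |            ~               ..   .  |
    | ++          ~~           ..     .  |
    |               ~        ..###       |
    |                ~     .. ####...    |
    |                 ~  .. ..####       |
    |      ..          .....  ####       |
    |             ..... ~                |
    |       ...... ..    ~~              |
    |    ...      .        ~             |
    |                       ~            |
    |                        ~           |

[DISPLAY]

┃15* 16 17 18 19 20 21  ┃           ~            
┃22 23 24 25 26 27 28   ┃            ~           
┃29 30 31*              ┃ ++          ~~         
┃                       ┃               ~        
┃                       ┃                ~     ..
┃                       ┃                 ~  .. .
┃                       ┃      ..          ..... 
┃                       ┃             ..... ~    
┃                       ┃       ...... ..    ~~  
┃                       ┃    ...      .        ~ 
┗━━━━━━━━━━━━━━━━━━━━━━━┃                       ~
                        ┗━━━━━━━━━━━━━━━━━━━━━━━━
                                                 
                                                 
                                                 


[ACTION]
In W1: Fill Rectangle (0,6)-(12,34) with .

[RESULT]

┃15* 16 17 18 19 20 21  ┃      ..................
┃22 23 24 25 26 27 28   ┃      ..................
┃29 30 31*              ┃ ++   ..................
┃                       ┃      ..................
┃                       ┃      ..................
┃                       ┃      ..................
┃                       ┃      ..................
┃                       ┃      ..................
┃                       ┃      ..................
┃                       ┃    ....................
┗━━━━━━━━━━━━━━━━━━━━━━━┃      ..................
                        ┗━━━━━━━━━━━━━━━━━━━━━━━━
                                                 
                                                 
                                                 


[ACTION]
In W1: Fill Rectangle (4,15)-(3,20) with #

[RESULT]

┃15* 16 17 18 19 20 21  ┃      ..................
┃22 23 24 25 26 27 28   ┃      .........######...
┃29 30 31*              ┃ ++   .........######...
┃                       ┃      ..................
┃                       ┃      ..................
┃                       ┃      ..................
┃                       ┃      ..................
┃                       ┃      ..................
┃                       ┃      ..................
┃                       ┃    ....................
┗━━━━━━━━━━━━━━━━━━━━━━━┃      ..................
                        ┗━━━━━━━━━━━━━━━━━━━━━━━━
                                                 
                                                 
                                                 


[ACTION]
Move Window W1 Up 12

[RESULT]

┃15* 16 17 18 19 20 21  ┃      ..................
┃22 23 24 25 26 27 28   ┃      ..................
┃29 30 31*              ┃      ..................
┃                       ┃      ..................
┃                       ┃    ....................
┃                       ┃      ..................
┃                       ┗━━━━━━━━━━━━━━━━━━━━━━━━
┃                                      ┃         
┃                                      ┃         
┃                                      ┃         
┗━━━━━━━━━━━━━━━━━━━━━━━━━━━━━━━━━━━━━━┛         
                                                 
                                                 
                                                 
                                                 


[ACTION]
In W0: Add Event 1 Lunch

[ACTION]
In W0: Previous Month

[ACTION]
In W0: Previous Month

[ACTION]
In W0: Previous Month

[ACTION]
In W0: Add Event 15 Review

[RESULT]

┃14 15* 16 17 18 19 20  ┃      ..................
┃21 22 23 24 25 26 27   ┃      ..................
┃28 29 30 31            ┃      ..................
┃                       ┃      ..................
┃                       ┃    ....................
┃                       ┃      ..................
┃                       ┗━━━━━━━━━━━━━━━━━━━━━━━━
┃                                      ┃         
┃                                      ┃         
┃                                      ┃         
┗━━━━━━━━━━━━━━━━━━━━━━━━━━━━━━━━━━━━━━┛         
                                                 
                                                 
                                                 
                                                 


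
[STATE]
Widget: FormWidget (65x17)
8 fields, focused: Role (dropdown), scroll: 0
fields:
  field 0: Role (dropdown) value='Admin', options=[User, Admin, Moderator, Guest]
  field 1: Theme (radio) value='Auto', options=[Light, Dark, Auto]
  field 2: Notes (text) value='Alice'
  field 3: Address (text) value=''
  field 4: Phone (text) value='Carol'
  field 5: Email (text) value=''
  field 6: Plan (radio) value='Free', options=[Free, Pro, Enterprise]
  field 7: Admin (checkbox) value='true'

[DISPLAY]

> Role:       [Admin                                           ▼]
  Theme:      ( ) Light  ( ) Dark  (●) Auto                      
  Notes:      [Alice                                            ]
  Address:    [                                                 ]
  Phone:      [Carol                                            ]
  Email:      [                                                 ]
  Plan:       (●) Free  ( ) Pro  ( ) Enterprise                  
  Admin:      [x]                                                
                                                                 
                                                                 
                                                                 
                                                                 
                                                                 
                                                                 
                                                                 
                                                                 
                                                                 


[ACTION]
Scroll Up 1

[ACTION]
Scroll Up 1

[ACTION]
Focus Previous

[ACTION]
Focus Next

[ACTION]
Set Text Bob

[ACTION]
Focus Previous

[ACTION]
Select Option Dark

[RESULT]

  Role:       [Admin                                           ▼]
  Theme:      ( ) Light  ( ) Dark  (●) Auto                      
  Notes:      [Alice                                            ]
  Address:    [                                                 ]
  Phone:      [Carol                                            ]
  Email:      [                                                 ]
  Plan:       (●) Free  ( ) Pro  ( ) Enterprise                  
> Admin:      [x]                                                
                                                                 
                                                                 
                                                                 
                                                                 
                                                                 
                                                                 
                                                                 
                                                                 
                                                                 


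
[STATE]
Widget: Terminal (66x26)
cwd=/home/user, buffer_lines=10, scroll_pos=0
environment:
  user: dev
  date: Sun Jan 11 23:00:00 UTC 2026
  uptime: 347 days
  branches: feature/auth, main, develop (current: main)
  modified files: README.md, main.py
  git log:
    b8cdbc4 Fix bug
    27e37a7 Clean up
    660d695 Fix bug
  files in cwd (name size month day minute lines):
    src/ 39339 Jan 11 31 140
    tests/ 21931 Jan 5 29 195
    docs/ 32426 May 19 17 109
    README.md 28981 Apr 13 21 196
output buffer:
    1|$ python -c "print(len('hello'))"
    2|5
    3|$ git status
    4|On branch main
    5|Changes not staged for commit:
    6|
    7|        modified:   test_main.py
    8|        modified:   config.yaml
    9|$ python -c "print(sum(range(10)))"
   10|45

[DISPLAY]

$ python -c "print(len('hello'))"                                 
5                                                                 
$ git status                                                      
On branch main                                                    
Changes not staged for commit:                                    
                                                                  
        modified:   test_main.py                                  
        modified:   config.yaml                                   
$ python -c "print(sum(range(10)))"                               
45                                                                
$ █                                                               
                                                                  
                                                                  
                                                                  
                                                                  
                                                                  
                                                                  
                                                                  
                                                                  
                                                                  
                                                                  
                                                                  
                                                                  
                                                                  
                                                                  
                                                                  


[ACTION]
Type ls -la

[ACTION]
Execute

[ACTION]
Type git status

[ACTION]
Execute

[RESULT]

$ python -c "print(len('hello'))"                                 
5                                                                 
$ git status                                                      
On branch main                                                    
Changes not staged for commit:                                    
                                                                  
        modified:   test_main.py                                  
        modified:   config.yaml                                   
$ python -c "print(sum(range(10)))"                               
45                                                                
$ ls -la                                                          
drwxr-xr-x  1 dev group    39339 Jan 11 10:31 src/                
drwxr-xr-x  1 dev group    21931 Jan  5 10:29 tests/              
drwxr-xr-x  1 dev group    32426 May 19 10:17 docs/               
-rw-r--r--  1 dev group    28981 Apr 13 10:21 README.md           
$ git status                                                      
On branch main                                                    
Changes not staged for commit:                                    
                                                                  
        modified:   README.md                                     
        modified:   main.py                                       
$ █                                                               
                                                                  
                                                                  
                                                                  
                                                                  


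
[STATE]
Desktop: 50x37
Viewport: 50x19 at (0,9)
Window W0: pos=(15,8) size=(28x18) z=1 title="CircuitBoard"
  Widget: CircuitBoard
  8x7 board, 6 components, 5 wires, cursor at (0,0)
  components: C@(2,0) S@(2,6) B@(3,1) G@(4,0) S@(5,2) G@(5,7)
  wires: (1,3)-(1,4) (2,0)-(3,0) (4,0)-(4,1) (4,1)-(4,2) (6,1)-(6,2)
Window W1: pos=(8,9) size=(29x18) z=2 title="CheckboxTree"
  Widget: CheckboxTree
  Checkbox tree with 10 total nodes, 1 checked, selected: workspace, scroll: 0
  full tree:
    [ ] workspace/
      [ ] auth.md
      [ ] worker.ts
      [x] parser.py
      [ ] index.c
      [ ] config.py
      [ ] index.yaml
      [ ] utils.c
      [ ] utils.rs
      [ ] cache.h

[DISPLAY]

        ┏━━━━━━━━━━━━━━━━━━━━━━━━━━━┓     ┃       
        ┃ CheckboxTree              ┃─────┨       
        ┠───────────────────────────┨     ┃       
        ┃>[-] workspace/            ┃     ┃       
        ┃   [ ] auth.md             ┃     ┃       
        ┃   [ ] worker.ts           ┃     ┃       
        ┃   [x] parser.py           ┃     ┃       
        ┃   [ ] index.c             ┃     ┃       
        ┃   [ ] config.py           ┃     ┃       
        ┃   [ ] index.yaml          ┃     ┃       
        ┃   [ ] utils.c             ┃     ┃       
        ┃   [ ] utils.rs            ┃     ┃       
        ┃   [ ] cache.h             ┃     ┃       
        ┃                           ┃     ┃       
        ┃                           ┃     ┃       
        ┃                           ┃     ┃       
        ┃                           ┃━━━━━┛       
        ┗━━━━━━━━━━━━━━━━━━━━━━━━━━━┛             
                                                  


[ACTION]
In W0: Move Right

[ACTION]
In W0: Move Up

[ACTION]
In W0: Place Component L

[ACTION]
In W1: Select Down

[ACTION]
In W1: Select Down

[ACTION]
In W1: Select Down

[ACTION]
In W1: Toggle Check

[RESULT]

        ┏━━━━━━━━━━━━━━━━━━━━━━━━━━━┓     ┃       
        ┃ CheckboxTree              ┃─────┨       
        ┠───────────────────────────┨     ┃       
        ┃ [ ] workspace/            ┃     ┃       
        ┃   [ ] auth.md             ┃     ┃       
        ┃   [ ] worker.ts           ┃     ┃       
        ┃>  [ ] parser.py           ┃     ┃       
        ┃   [ ] index.c             ┃     ┃       
        ┃   [ ] config.py           ┃     ┃       
        ┃   [ ] index.yaml          ┃     ┃       
        ┃   [ ] utils.c             ┃     ┃       
        ┃   [ ] utils.rs            ┃     ┃       
        ┃   [ ] cache.h             ┃     ┃       
        ┃                           ┃     ┃       
        ┃                           ┃     ┃       
        ┃                           ┃     ┃       
        ┃                           ┃━━━━━┛       
        ┗━━━━━━━━━━━━━━━━━━━━━━━━━━━┛             
                                                  


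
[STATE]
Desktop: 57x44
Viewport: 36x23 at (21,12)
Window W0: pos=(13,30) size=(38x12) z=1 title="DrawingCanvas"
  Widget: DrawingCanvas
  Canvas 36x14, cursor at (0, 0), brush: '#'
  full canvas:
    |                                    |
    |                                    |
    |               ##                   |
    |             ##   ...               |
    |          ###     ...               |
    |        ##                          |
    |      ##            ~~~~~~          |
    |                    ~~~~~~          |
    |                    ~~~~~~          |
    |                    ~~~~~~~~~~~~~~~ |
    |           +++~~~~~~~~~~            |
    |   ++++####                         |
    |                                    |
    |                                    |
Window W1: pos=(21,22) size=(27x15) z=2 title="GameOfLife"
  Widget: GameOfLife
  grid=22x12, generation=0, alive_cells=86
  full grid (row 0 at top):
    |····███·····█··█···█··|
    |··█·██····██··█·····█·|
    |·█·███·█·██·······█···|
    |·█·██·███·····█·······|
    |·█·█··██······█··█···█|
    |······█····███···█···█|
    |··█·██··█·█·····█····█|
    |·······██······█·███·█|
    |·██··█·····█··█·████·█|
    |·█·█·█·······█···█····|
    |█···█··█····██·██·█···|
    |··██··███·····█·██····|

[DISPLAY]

                                    
                                    
                                    
                                    
                                    
                                    
                                    
                                    
                                    
                                    
┏━━━━━━━━━━━━━━━━━━━━━━━━━┓         
┃ GameOfLife              ┃         
┠─────────────────────────┨         
┃Gen: 0                   ┃         
┃··█·██····██··█·····█·   ┃         
┃·█·███·█·██·······█···   ┃         
┃·█·██·███·····█·······   ┃         
┃·█·█··██······█··█···█   ┃         
┃······█····███···█···█   ┃━━┓      
┃··█·██··█·█·····█····█   ┃  ┃      
┃·······██······█·███·█   ┃──┨      
┃·██··█·····█··█·████·█   ┃  ┃      
┃·█·█·█·······█···█····   ┃  ┃      


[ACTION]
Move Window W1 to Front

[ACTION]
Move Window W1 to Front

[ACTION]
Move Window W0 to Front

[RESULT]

                                    
                                    
                                    
                                    
                                    
                                    
                                    
                                    
                                    
                                    
┏━━━━━━━━━━━━━━━━━━━━━━━━━┓         
┃ GameOfLife              ┃         
┠─────────────────────────┨         
┃Gen: 0                   ┃         
┃··█·██····██··█·····█·   ┃         
┃·█·███·█·██·······█···   ┃         
┃·█·██·███·····█·······   ┃         
┃·█·█··██······█··█···█   ┃         
━━━━━━━━━━━━━━━━━━━━━━━━━━━━━┓      
gCanvas                      ┃      
─────────────────────────────┨      
                             ┃      
                             ┃      


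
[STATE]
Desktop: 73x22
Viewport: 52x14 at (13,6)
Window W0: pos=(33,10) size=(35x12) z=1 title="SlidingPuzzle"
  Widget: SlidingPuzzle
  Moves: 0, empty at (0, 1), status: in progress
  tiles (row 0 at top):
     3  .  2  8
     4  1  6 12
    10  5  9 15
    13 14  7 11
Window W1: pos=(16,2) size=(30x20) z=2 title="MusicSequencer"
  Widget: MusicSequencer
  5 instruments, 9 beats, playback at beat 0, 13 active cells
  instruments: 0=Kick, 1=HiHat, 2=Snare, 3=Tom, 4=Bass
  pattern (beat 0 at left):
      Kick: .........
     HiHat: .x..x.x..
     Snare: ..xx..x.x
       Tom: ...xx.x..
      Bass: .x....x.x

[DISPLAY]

   ┃  Kick·········             ┃                   
   ┃ HiHat·█··█·█··             ┃                   
   ┃ Snare··██··█·█             ┃                   
   ┃   Tom···██·█··             ┃                   
   ┃  Bass·█····█·█             ┃━━━━━━━━━━━━━━━━━━━
   ┃                            ┃le                 
   ┃                            ┃───────────────────
   ┃                            ┃───┬────┐          
   ┃                            ┃ 2 │  8 │          
   ┃                            ┃───┼────┤          
   ┃                            ┃ 6 │ 12 │          
   ┃                            ┃───┼────┤          
   ┃                            ┃ 9 │ 15 │          
   ┃                            ┃───┼────┤          


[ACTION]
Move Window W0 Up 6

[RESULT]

   ┃  Kick·········             ┃───────────────────
   ┃ HiHat·█··█·█··             ┃───┬────┐          
   ┃ Snare··██··█·█             ┃ 2 │  8 │          
   ┃   Tom···██·█··             ┃───┼────┤          
   ┃  Bass·█····█·█             ┃ 6 │ 12 │          
   ┃                            ┃───┼────┤          
   ┃                            ┃ 9 │ 15 │          
   ┃                            ┃───┼────┤          
   ┃                            ┃ 7 │ 11 │          
   ┃                            ┃━━━━━━━━━━━━━━━━━━━
   ┃                            ┃                   
   ┃                            ┃                   
   ┃                            ┃                   
   ┃                            ┃                   


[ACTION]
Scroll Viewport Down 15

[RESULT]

   ┃ Snare··██··█·█             ┃ 2 │  8 │          
   ┃   Tom···██·█··             ┃───┼────┤          
   ┃  Bass·█····█·█             ┃ 6 │ 12 │          
   ┃                            ┃───┼────┤          
   ┃                            ┃ 9 │ 15 │          
   ┃                            ┃───┼────┤          
   ┃                            ┃ 7 │ 11 │          
   ┃                            ┃━━━━━━━━━━━━━━━━━━━
   ┃                            ┃                   
   ┃                            ┃                   
   ┃                            ┃                   
   ┃                            ┃                   
   ┃                            ┃                   
   ┗━━━━━━━━━━━━━━━━━━━━━━━━━━━━┛                   


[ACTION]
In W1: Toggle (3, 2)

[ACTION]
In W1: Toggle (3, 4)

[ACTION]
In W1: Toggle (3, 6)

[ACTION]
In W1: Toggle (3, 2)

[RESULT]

   ┃ Snare··██··█·█             ┃ 2 │  8 │          
   ┃   Tom···█·····             ┃───┼────┤          
   ┃  Bass·█····█·█             ┃ 6 │ 12 │          
   ┃                            ┃───┼────┤          
   ┃                            ┃ 9 │ 15 │          
   ┃                            ┃───┼────┤          
   ┃                            ┃ 7 │ 11 │          
   ┃                            ┃━━━━━━━━━━━━━━━━━━━
   ┃                            ┃                   
   ┃                            ┃                   
   ┃                            ┃                   
   ┃                            ┃                   
   ┃                            ┃                   
   ┗━━━━━━━━━━━━━━━━━━━━━━━━━━━━┛                   


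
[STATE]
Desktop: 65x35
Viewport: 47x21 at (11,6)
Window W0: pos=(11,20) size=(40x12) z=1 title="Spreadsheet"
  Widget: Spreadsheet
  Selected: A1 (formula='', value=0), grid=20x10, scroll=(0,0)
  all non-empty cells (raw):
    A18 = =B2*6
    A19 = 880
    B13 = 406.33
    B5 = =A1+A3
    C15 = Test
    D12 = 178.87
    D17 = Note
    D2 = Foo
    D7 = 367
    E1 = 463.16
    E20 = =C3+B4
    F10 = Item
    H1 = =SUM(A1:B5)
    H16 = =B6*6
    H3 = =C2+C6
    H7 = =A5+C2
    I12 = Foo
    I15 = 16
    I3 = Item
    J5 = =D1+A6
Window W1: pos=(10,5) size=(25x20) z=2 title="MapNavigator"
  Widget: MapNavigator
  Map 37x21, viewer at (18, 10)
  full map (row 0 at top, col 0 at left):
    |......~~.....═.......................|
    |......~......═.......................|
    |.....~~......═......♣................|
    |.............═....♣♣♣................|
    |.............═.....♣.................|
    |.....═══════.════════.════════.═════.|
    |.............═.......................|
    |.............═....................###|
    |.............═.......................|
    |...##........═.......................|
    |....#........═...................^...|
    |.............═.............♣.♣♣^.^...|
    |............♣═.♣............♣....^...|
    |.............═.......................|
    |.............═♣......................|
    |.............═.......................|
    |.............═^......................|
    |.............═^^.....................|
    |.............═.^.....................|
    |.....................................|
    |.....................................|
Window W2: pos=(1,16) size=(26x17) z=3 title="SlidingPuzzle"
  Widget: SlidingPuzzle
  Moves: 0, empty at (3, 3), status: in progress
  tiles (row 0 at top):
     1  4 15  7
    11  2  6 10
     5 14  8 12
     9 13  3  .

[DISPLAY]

 MapNavigator          ┃                       
───────────────────────┨                       
......═......♣.........┃                       
......═....♣♣♣.........┃                       
......═.....♣..........┃                       
═════.════════.════════┃                       
......═................┃                       
......═................┃                       
......═................┃                       
......═................┃                       
━━━━━━━━━━━━━━━┓.......┃                       
uzzle          ┃....♣.♣┃                       
───────────────┨.....♣.┃                       
─┬────┬────┐   ┃.......┃                       
 │ 15 │  7 │   ┃.......┃━━━━━━━━━━━━━━━┓       
─┼────┼────┤   ┃.......┃               ┃       
 │  6 │ 10 │   ┃.......┃───────────────┨       
─┼────┼────┤   ┃.......┃               ┃       
 │  8 │ 12 │   ┃━━━━━━━┛C       D      ┃       
─┼────┼────┤   ┃-----------------------┃       
 │  3 │    │   ┃    0       0       0  ┃       


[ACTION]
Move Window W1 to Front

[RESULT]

 MapNavigator          ┃                       
───────────────────────┨                       
......═......♣.........┃                       
......═....♣♣♣.........┃                       
......═.....♣..........┃                       
═════.════════.════════┃                       
......═................┃                       
......═................┃                       
......═................┃                       
......═................┃                       
......═....@...........┃                       
......═.............♣.♣┃                       
.....♣═.♣............♣.┃                       
......═................┃                       
......═♣...............┃━━━━━━━━━━━━━━━┓       
......═................┃               ┃       
......═^...............┃───────────────┨       
......═^^..............┃               ┃       
━━━━━━━━━━━━━━━━━━━━━━━┛C       D      ┃       
─┼────┼────┤   ┃-----------------------┃       
 │  3 │    │   ┃    0       0       0  ┃       


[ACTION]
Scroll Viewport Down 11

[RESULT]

......═................┃                       
......═................┃                       
......═....@...........┃                       
......═.............♣.♣┃                       
.....♣═.♣............♣.┃                       
......═................┃                       
......═♣...............┃━━━━━━━━━━━━━━━┓       
......═................┃               ┃       
......═^...............┃───────────────┨       
......═^^..............┃               ┃       
━━━━━━━━━━━━━━━━━━━━━━━┛C       D      ┃       
─┼────┼────┤   ┃-----------------------┃       
 │  3 │    │   ┃    0       0       0  ┃       
─┴────┴────┘   ┃    0       0Foo       ┃       
               ┃    0       0       0  ┃       
               ┃    0       0       0  ┃       
               ┃    0       0       0  ┃       
               ┃━━━━━━━━━━━━━━━━━━━━━━━┛       
━━━━━━━━━━━━━━━┛                               
                                               
                                               


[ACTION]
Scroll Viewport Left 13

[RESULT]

          ┃......═................┃            
          ┃......═................┃            
 ┏━━━━━━━━┃......═....@...........┃            
 ┃ Sliding┃......═.............♣.♣┃            
 ┠────────┃.....♣═.♣............♣.┃            
 ┃┌────┬──┃......═................┃            
 ┃│  1 │  ┃......═♣...............┃━━━━━━━━━━━━
 ┃├────┼──┃......═................┃            
 ┃│ 11 │  ┃......═^...............┃────────────
 ┃├────┼──┃......═^^..............┃            
 ┃│  5 │ 1┗━━━━━━━━━━━━━━━━━━━━━━━┛C       D   
 ┃├────┼────┼────┼────┤   ┃--------------------
 ┃│  9 │ 13 │  3 │    │   ┃    0       0       
 ┃└────┴────┴────┴────┘   ┃    0       0Foo    
 ┃Moves: 0                ┃    0       0       
 ┃                        ┃    0       0       
 ┃                        ┃    0       0       
 ┃                        ┃━━━━━━━━━━━━━━━━━━━━
 ┗━━━━━━━━━━━━━━━━━━━━━━━━┛                    
                                               
                                               


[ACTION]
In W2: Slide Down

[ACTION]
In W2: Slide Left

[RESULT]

          ┃......═................┃            
          ┃......═................┃            
 ┏━━━━━━━━┃......═....@...........┃            
 ┃ Sliding┃......═.............♣.♣┃            
 ┠────────┃.....♣═.♣............♣.┃            
 ┃┌────┬──┃......═................┃            
 ┃│  1 │  ┃......═♣...............┃━━━━━━━━━━━━
 ┃├────┼──┃......═................┃            
 ┃│ 11 │  ┃......═^...............┃────────────
 ┃├────┼──┃......═^^..............┃            
 ┃│  5 │ 1┗━━━━━━━━━━━━━━━━━━━━━━━┛C       D   
 ┃├────┼────┼────┼────┤   ┃--------------------
 ┃│  9 │ 13 │  3 │ 12 │   ┃    0       0       
 ┃└────┴────┴────┴────┘   ┃    0       0Foo    
 ┃Moves: 1                ┃    0       0       
 ┃                        ┃    0       0       
 ┃                        ┃    0       0       
 ┃                        ┃━━━━━━━━━━━━━━━━━━━━
 ┗━━━━━━━━━━━━━━━━━━━━━━━━┛                    
                                               
                                               


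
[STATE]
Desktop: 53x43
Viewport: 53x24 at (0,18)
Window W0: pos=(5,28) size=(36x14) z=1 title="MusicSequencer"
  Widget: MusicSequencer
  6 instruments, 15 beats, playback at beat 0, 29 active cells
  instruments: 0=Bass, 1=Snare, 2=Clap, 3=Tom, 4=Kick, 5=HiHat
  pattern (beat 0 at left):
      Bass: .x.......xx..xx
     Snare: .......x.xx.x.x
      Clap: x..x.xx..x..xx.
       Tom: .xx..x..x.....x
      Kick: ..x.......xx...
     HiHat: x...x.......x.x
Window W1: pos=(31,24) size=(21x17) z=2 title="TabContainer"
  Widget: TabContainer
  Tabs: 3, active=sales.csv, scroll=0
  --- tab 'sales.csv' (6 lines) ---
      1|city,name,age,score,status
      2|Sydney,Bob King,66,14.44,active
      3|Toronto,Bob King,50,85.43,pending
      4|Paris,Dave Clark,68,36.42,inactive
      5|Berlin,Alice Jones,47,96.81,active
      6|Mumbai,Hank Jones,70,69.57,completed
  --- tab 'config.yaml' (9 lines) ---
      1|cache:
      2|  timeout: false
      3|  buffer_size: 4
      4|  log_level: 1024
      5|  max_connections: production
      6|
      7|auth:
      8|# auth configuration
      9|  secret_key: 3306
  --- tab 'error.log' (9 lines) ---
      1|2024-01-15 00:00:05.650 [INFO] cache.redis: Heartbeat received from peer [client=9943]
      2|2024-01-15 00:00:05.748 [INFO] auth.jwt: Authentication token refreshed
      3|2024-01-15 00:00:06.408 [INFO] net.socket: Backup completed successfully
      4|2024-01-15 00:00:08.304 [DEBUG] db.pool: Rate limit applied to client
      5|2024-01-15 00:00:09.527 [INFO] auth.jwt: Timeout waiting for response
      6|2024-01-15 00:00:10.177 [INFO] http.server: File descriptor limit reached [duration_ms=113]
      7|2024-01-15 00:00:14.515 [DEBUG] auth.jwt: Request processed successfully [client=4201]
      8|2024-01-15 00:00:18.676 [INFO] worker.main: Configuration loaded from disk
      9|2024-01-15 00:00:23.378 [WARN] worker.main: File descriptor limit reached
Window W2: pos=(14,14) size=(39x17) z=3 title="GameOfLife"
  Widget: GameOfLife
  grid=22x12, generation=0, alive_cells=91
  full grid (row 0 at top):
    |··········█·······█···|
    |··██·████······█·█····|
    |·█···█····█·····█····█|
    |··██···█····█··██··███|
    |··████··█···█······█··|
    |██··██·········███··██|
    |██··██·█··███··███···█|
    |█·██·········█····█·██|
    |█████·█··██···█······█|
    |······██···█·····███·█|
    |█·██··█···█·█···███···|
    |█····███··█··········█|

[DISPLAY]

              ┃··········█·······█···               ┃
              ┃··██·████······█·█····               ┃
              ┃·█···█····█·····█····█               ┃
              ┃··██···█····█··██··███               ┃
              ┃··████··█···█······█··               ┃
              ┃██··██·········███··██               ┃
              ┃██··██·█··███··███···█               ┃
              ┃█·██·········█····█·██               ┃
              ┃█████·█··██···█······█               ┃
              ┃······██···█·····███·█               ┃
     ┏━━━━━━━━┃█·██··█···█·█···███···               ┃
     ┃ MusicSe┃█····███··█··········█               ┃
     ┠────────┗━━━━━━━━━━━━━━━━━━━━━━━━━━━━━━━━━━━━━┛
     ┃      ▼12345678901234    ┃Toronto,Bob King,50┃ 
     ┃  Bass·█·······██··██    ┃Paris,Dave Clark,68┃ 
     ┃ Snare·······█·██·█·█    ┃Berlin,Alice Jones,┃ 
     ┃  Clap█··█·██··█··██·    ┃Mumbai,Hank Jones,7┃ 
     ┃   Tom·██··█··█·····█    ┃                   ┃ 
     ┃  Kick··█·······██···    ┃                   ┃ 
     ┃ HiHat█···█·······█·█    ┃                   ┃ 
     ┃                         ┃                   ┃ 
     ┃                         ┃                   ┃ 
     ┃                         ┗━━━━━━━━━━━━━━━━━━━┛ 
     ┗━━━━━━━━━━━━━━━━━━━━━━━━━━━━━━━━━━┛            


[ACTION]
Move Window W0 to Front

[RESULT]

              ┃··········█·······█···               ┃
              ┃··██·████······█·█····               ┃
              ┃·█···█····█·····█····█               ┃
              ┃··██···█····█··██··███               ┃
              ┃··████··█···█······█··               ┃
              ┃██··██·········███··██               ┃
              ┃██··██·█··███··███···█               ┃
              ┃█·██·········█····█·██               ┃
              ┃█████·█··██···█······█               ┃
              ┃······██···█·····███·█               ┃
     ┏━━━━━━━━━━━━━━━━━━━━━━━━━━━━━━━━━━┓           ┃
     ┃ MusicSequencer                   ┃           ┃
     ┠──────────────────────────────────┨━━━━━━━━━━━┛
     ┃      ▼12345678901234             ┃ob King,50┃ 
     ┃  Bass·█·······██··██             ┃e Clark,68┃ 
     ┃ Snare·······█·██·█·█             ┃ice Jones,┃ 
     ┃  Clap█··█·██··█··██·             ┃nk Jones,7┃ 
     ┃   Tom·██··█··█·····█             ┃          ┃ 
     ┃  Kick··█·······██···             ┃          ┃ 
     ┃ HiHat█···█·······█·█             ┃          ┃ 
     ┃                                  ┃          ┃ 
     ┃                                  ┃          ┃ 
     ┃                                  ┃━━━━━━━━━━┛ 
     ┗━━━━━━━━━━━━━━━━━━━━━━━━━━━━━━━━━━┛            


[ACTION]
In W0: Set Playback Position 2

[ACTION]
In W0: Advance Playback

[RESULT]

              ┃··········█·······█···               ┃
              ┃··██·████······█·█····               ┃
              ┃·█···█····█·····█····█               ┃
              ┃··██···█····█··██··███               ┃
              ┃··████··█···█······█··               ┃
              ┃██··██·········███··██               ┃
              ┃██··██·█··███··███···█               ┃
              ┃█·██·········█····█·██               ┃
              ┃█████·█··██···█······█               ┃
              ┃······██···█·····███·█               ┃
     ┏━━━━━━━━━━━━━━━━━━━━━━━━━━━━━━━━━━┓           ┃
     ┃ MusicSequencer                   ┃           ┃
     ┠──────────────────────────────────┨━━━━━━━━━━━┛
     ┃      012▼45678901234             ┃ob King,50┃ 
     ┃  Bass·█·······██··██             ┃e Clark,68┃ 
     ┃ Snare·······█·██·█·█             ┃ice Jones,┃ 
     ┃  Clap█··█·██··█··██·             ┃nk Jones,7┃ 
     ┃   Tom·██··█··█·····█             ┃          ┃ 
     ┃  Kick··█·······██···             ┃          ┃ 
     ┃ HiHat█···█·······█·█             ┃          ┃ 
     ┃                                  ┃          ┃ 
     ┃                                  ┃          ┃ 
     ┃                                  ┃━━━━━━━━━━┛ 
     ┗━━━━━━━━━━━━━━━━━━━━━━━━━━━━━━━━━━┛            
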